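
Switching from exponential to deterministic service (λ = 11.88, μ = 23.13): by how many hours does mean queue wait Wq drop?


ρ = 11.88/23.13 = 0.5136
Wq(M/M/1) = ρ/(μ−λ) = 0.5136/11.25 = 0.04565 hr
Wq(M/D/1) = ρ/(2(μ−λ)) = 0.02283 hr
Savings = 0.04565 − 0.02283 = 0.02283 hr

Final: 0.02283 hr


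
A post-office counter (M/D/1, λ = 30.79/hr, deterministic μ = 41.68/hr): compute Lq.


ρ = 30.79/41.68 = 0.7387
M/D/1: Lq = ρ²/(2(1−ρ)) = 0.5457/(2·0.2613) = 1.04432

Final: 1.04432


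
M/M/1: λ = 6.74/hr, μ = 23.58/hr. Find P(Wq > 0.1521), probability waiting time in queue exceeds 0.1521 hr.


ρ = 6.74/23.58 = 0.2858
P(Wq > t) = ρ·e^{−(μ−λ)t} = 0.2858·e^{−2.5614}
= 0.2858·0.077199 = 0.022066

Final: 0.022066


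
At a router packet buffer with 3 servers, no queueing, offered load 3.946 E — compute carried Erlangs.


B(3,3.946) = 0.445782 (Erlang-B)
Carried load = a(1 − B) = 3.946·(1 − 0.445782) = 3.946·0.554218 = 2.1869 E

Final: 2.1869 Erlangs


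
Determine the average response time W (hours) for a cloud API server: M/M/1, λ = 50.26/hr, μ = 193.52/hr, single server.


W = 1/(μ−λ) = 1/(193.52 − 50.26) = 1/143.26 = 0.006980 hr

Final: 0.006980 hr


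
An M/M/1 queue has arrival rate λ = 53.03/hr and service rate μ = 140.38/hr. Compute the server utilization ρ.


ρ = λ/μ = 53.03/140.38 = 0.3778

Final: 0.3778


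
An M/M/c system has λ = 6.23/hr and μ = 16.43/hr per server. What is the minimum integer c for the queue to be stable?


Stability requires cμ > λ ⇔ c > λ/μ.
λ/μ = 6.23/16.43 = 0.3792
Minimum integer c = ⌊0.3792⌋ + 1 = 1
Check: 1·16.43 = 16.43 > 6.23, while 0·16.43 = 0.00 ≤ 6.23

Final: 1 servers


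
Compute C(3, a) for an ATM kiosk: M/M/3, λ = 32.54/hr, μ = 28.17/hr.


a = λ/μ = 1.1551; ρ = a/3 = 0.3850
P₀ = 0.308640 (from M/M/c formula)
C(c,a) = [a^c/(c!(1−ρ))]·P₀ = [1.54132/(6·0.6150)]·0.308640
= 0.41773·0.308640 = 0.128928

Final: 0.128928


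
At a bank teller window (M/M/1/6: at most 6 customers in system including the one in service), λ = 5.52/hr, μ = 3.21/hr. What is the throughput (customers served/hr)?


ρ = 1.7196; P_K = (1−ρ)ρ^6/(1−ρ^7) = 0.428106
λ_eff = λ(1 − P_K) = 5.52·(1 − 0.428106) = 5.52·0.571894 = 3.1569 /hr

Final: 3.1569 /hr


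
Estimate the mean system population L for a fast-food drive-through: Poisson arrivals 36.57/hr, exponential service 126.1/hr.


ρ = λ/μ = 36.57/126.1 = 0.2900
L = ρ/(1−ρ) = 0.2900/(1 − 0.2900) = 0.2900/0.7100 = 0.4085

Final: 0.4085


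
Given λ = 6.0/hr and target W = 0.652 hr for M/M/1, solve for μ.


W = 1/(μ−λ) ⇒ μ − λ = 1/W = 1/0.652 = 1.5337
μ = λ + 1/W = 6.0 + 1.5337 = 7.5337 per hr

Final: 7.5337 /hr


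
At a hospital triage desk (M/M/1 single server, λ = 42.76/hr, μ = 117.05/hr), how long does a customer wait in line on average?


ρ = 42.76/117.05 = 0.3653
Wq = ρ/(μ−λ) = 0.3653/(117.05 − 42.76) = 0.3653/74.29 = 0.004917 hr

Final: 0.004917 hr


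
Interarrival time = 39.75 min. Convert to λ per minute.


λ = 1/(interarrival time) in consistent units.
1 minute = 1 min, so λ = 1/39.75 = 0.02516 per minute

Final: 0.02516 /min


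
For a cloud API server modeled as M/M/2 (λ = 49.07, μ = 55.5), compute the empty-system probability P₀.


a = λ/μ = 49.07/55.5 = 0.8841; ρ = a/c = 0.4421
Σ_{k=0}^{1} a^k/k! (terms k=0..1) = 1.00000 + 0.88414 = 1.88414
Tail: a^2/(2!(1−ρ)) = 0.78171/(2·0.5579) = 0.70055
P₀ = 1/(1.88414 + 0.70055) = 1/2.58469 = 0.386893

Final: 0.386893


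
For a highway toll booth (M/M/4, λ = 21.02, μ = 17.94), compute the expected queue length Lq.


a = λ/μ = 1.1717; ρ = a/4 = 0.2929
P₀ = 0.308904
Lq = P₀·a^c·ρ / (c!·(1−ρ)²) = 0.308904·1.88470·0.2929/(24·0.49996)
= 0.01421

Final: 0.01421


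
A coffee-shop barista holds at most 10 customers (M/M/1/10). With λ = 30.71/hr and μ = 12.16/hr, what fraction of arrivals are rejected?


ρ = λ/μ = 30.71/12.16 = 2.5255
P_K = (1−ρ)ρ^K/(1−ρ^(K+1)) = (-1.5255·10555.101528)/(1 − 26656.839467)
= -16101.737939/-26655.839467 = 0.604060

Final: 0.604060


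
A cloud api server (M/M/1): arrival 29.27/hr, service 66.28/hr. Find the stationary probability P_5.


ρ = 29.27/66.28 = 0.4416
P_n = (1−ρ)·ρ^n = (1 − 0.4416)·0.4416^5 = 0.5584·0.016796 = 0.009379

Final: 0.009379


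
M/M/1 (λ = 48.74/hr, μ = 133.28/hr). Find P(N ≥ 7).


ρ = 48.74/133.28 = 0.3657
P(N ≥ n) = ρ^n = 0.3657^7 = 0.0008747

Final: 0.0008747


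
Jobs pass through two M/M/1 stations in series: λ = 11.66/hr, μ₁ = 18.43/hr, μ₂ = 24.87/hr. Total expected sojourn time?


Each node sees arrival rate λ = 11.66/hr (tandem ⇒ throughput preserved).
W₁ = 1/(μ₁−λ) = 1/(18.43−11.66) = 0.14771 hr
W₂ = 1/(μ₂−λ) = 1/(24.87−11.66) = 0.07570 hr
W_total = W₁ + W₂ = 0.14771 + 0.07570 = 0.22341 hr

Final: 0.22341 hr


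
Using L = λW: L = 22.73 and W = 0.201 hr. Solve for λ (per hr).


λ = L/W = 22.73/0.201 = 113.0846 /hr

Final: 113.0846 /hr


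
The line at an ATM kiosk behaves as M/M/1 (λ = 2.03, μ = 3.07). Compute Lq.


ρ = 2.03/3.07 = 0.6612
Lq = ρ²/(1−ρ) = 0.4372/0.3388 = 1.2907

Final: 1.2907


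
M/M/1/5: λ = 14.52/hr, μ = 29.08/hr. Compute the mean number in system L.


ρ = 14.52/29.08 = 0.4993
L = ρ[1 − (K+1)ρ^K + Kρ^(K+1)] / [(1−ρ)(1−ρ^(K+1))]
Numerator: 0.4993·(1 − 6·0.031036 + 5·0.015496) = 0.445021
Denominator: (0.5007)·(0.984504) = 0.492929
L = 0.445021/0.492929 = 0.9028

Final: 0.9028


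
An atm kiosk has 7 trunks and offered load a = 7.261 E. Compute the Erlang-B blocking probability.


B(c,a) = (a^c/c!) / Σ_{k=0}^{c} a^k/k!
a^7/7! = 211.127362
Σ terms (k=0..7): 1.00000 + 7.26100 + 26.36106 + 63.80255 + 115.81759 + 168.19030 + 203.53829 + 211.12736 = 797.098149
B = 211.127362/797.098149 = 0.264870

Final: 0.264870


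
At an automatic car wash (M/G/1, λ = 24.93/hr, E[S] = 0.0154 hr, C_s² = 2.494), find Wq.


ρ = λ·E[S] = 24.93·0.0154 = 0.3839
E[S²] = E[S]²(1+C_s²) = 0.0154²·(1+2.494) = 0.0008286
Wq = λ·E[S²]/(2(1−ρ)) = 24.93·0.0008286/(2·0.6161) = 0.01677 hr

Final: 0.01677 hr


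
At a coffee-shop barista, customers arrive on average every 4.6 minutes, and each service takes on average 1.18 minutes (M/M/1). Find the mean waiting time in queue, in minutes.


λ = 60/4.6 = 13.0435 /hr
μ = 60/1.18 = 50.8475 /hr
ρ = λ/μ = 13.0435/50.8475 = 0.2565
Wq = ρ/(μ−λ) = 0.2565/(50.8475−13.0435) = 0.006786 hr
In minutes: 0.006786·60 = 0.4071 min

Final: 0.4071 min


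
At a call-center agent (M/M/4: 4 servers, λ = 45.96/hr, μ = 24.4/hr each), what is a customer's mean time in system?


a = 1.8836; ρ = 0.4709; P₀ = 0.147869
Lq = P₀·a^c·ρ/(c!(1−ρ)²) = 0.13046
Wq = Lq/λ = 0.13046/45.96 = 0.002839 hr
W = Wq + 1/μ = 0.002839 + 0.04098 = 0.04382 hr

Final: 0.04382 hr


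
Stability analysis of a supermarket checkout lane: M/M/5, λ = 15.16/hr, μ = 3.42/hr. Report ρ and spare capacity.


Total capacity cμ = 5·3.42 = 17.10/hr
ρ = λ/(cμ) = 15.16/17.10 = 0.8865
Stable ⇔ ρ < 1: YES
Spare capacity = cμ − λ = 17.10 − 15.16 = 1.94/hr

Final: ρ = 0.8865; stable; margin = 1.94/hr


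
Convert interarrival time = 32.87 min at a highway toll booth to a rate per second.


λ = 1/(interarrival time) in consistent units.
1 second = 0.0166667 min, so λ = 0.0166667/32.87 = 0.0005070 per second

Final: 0.0005070 /sec


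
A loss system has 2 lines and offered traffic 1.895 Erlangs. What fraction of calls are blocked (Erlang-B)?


B(c,a) = (a^c/c!) / Σ_{k=0}^{c} a^k/k!
a^2/2! = 1.795513
Σ terms (k=0..2): 1.00000 + 1.89500 + 1.79551 = 4.690513
B = 1.795513/4.690513 = 0.382797

Final: 0.382797


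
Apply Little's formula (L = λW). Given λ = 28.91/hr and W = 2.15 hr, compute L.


L = λW = 28.91·2.15 = 62.1565

Final: 62.1565


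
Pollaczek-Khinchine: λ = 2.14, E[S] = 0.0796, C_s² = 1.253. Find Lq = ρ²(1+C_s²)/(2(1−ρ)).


ρ = λ·E[S] = 2.14·0.0796 = 0.1703
Lq = ρ²(1+C_s²)/(2(1−ρ)) = 0.02902·(1+1.253)/(2·0.8297)
= 0.02902·2.2530/1.6593 = 0.03940

Final: 0.03940


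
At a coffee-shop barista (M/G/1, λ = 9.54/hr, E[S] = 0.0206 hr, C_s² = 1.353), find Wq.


ρ = λ·E[S] = 9.54·0.0206 = 0.1965
E[S²] = E[S]²(1+C_s²) = 0.0206²·(1+1.353) = 0.0009985
Wq = λ·E[S²]/(2(1−ρ)) = 9.54·0.0009985/(2·0.8035) = 0.005928 hr

Final: 0.005928 hr


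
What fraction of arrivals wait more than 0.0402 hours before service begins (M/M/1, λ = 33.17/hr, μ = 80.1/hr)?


ρ = 33.17/80.1 = 0.4141
P(Wq > t) = ρ·e^{−(μ−λ)t} = 0.4141·e^{−1.8866}
= 0.4141·0.151588 = 0.062774

Final: 0.062774


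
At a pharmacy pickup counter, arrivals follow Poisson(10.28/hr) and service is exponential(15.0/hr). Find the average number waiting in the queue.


ρ = 10.28/15.0 = 0.6853
Lq = ρ²/(1−ρ) = 0.4697/0.3147 = 1.4926

Final: 1.4926


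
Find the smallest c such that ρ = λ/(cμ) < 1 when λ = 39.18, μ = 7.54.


Stability requires cμ > λ ⇔ c > λ/μ.
λ/μ = 39.18/7.54 = 5.1963
Minimum integer c = ⌊5.1963⌋ + 1 = 6
Check: 6·7.54 = 45.24 > 39.18, while 5·7.54 = 37.70 ≤ 39.18

Final: 6 servers


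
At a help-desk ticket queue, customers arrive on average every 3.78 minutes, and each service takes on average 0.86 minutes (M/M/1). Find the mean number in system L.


λ = 60/3.78 = 15.8730 /hr
μ = 60/0.86 = 69.7674 /hr
ρ = λ/μ = 15.8730/69.7674 = 0.2275
L = ρ/(1−ρ) = 0.2275/0.7725 = 0.2945

Final: 0.2945


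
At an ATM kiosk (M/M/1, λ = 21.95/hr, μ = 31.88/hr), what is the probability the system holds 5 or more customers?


ρ = 21.95/31.88 = 0.6885
P(N ≥ n) = ρ^n = 0.6885^5 = 0.154732

Final: 0.154732


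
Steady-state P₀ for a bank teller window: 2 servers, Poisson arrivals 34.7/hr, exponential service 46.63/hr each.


a = λ/μ = 34.7/46.63 = 0.7442; ρ = a/c = 0.3721
Σ_{k=0}^{1} a^k/k! (terms k=0..1) = 1.00000 + 0.74416 = 1.74416
Tail: a^2/(2!(1−ρ)) = 0.55377/(2·0.6279) = 0.44095
P₀ = 1/(1.74416 + 0.44095) = 1/2.18511 = 0.457643

Final: 0.457643


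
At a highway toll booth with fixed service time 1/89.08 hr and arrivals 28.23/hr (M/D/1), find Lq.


ρ = 28.23/89.08 = 0.3169
M/D/1: Lq = ρ²/(2(1−ρ)) = 0.1004/(2·0.6831) = 0.07351

Final: 0.07351


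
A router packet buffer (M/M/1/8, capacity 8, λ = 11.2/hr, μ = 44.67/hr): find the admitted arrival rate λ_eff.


ρ = 0.2507; P_K = (1−ρ)ρ^8/(1−ρ^9) = 0.00001170
λ_eff = λ(1 − P_K) = 11.2·(1 − 0.00001170) = 11.2·0.999988 = 11.1999 /hr

Final: 11.1999 /hr


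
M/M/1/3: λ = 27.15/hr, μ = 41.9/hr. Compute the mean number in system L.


ρ = 27.15/41.9 = 0.6480
L = ρ[1 − (K+1)ρ^K + Kρ^(K+1)] / [(1−ρ)(1−ρ^(K+1))]
Numerator: 0.6480·(1 − 4·0.272062 + 3·0.176288) = 0.285508
Denominator: (0.3520)·(0.823712) = 0.289970
L = 0.285508/0.289970 = 0.9846

Final: 0.9846


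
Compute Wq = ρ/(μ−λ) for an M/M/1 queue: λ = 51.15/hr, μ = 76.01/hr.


ρ = 51.15/76.01 = 0.6729
Wq = ρ/(μ−λ) = 0.6729/(76.01 − 51.15) = 0.6729/24.86 = 0.02707 hr

Final: 0.02707 hr


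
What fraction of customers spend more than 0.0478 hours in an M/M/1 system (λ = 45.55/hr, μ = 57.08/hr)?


W ~ Exponential(μ−λ) for M/M/1.
μ − λ = 57.08 − 45.55 = 11.5300
P(W > t) = e^{−(μ−λ)t} = e^{−0.5511} = 0.576296

Final: 0.576296


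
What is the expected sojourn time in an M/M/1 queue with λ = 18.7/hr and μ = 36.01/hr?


W = 1/(μ−λ) = 1/(36.01 − 18.7) = 1/17.31 = 0.05777 hr

Final: 0.05777 hr


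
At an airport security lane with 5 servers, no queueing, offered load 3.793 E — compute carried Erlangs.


B(5,3.793) = 0.180489 (Erlang-B)
Carried load = a(1 − B) = 3.793·(1 − 0.180489) = 3.793·0.819511 = 3.1084 E

Final: 3.1084 Erlangs


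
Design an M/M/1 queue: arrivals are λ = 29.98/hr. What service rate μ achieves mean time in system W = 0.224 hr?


W = 1/(μ−λ) ⇒ μ − λ = 1/W = 1/0.224 = 4.4643
μ = λ + 1/W = 29.98 + 4.4643 = 34.4443 per hr

Final: 34.4443 /hr


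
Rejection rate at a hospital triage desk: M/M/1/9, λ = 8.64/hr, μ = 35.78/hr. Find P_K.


ρ = λ/μ = 8.64/35.78 = 0.2415
P_K = (1−ρ)ρ^K/(1−ρ^(K+1)) = (0.7585·0.000002792)/(1 − 0.0000006741)
= 0.000002118/0.999999 = 0.000002118

Final: 0.000002118


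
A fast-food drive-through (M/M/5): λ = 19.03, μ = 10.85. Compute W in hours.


a = 1.7539; ρ = 0.3508; P₀ = 0.172455
Lq = P₀·a^c·ρ/(c!(1−ρ)²) = 0.01985
Wq = Lq/λ = 0.01985/19.03 = 0.001043 hr
W = Wq + 1/μ = 0.001043 + 0.09217 = 0.09321 hr

Final: 0.09321 hr


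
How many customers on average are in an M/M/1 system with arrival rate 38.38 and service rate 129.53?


ρ = λ/μ = 38.38/129.53 = 0.2963
L = ρ/(1−ρ) = 0.2963/(1 − 0.2963) = 0.2963/0.7037 = 0.4211

Final: 0.4211


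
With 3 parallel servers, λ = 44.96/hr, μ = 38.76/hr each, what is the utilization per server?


ρ = λ/(cμ) = 44.96/(3·38.76) = 44.96/116.28 = 0.3867

Final: 0.3867


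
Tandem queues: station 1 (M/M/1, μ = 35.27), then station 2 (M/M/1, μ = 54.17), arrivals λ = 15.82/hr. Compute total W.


Each node sees arrival rate λ = 15.82/hr (tandem ⇒ throughput preserved).
W₁ = 1/(μ₁−λ) = 1/(35.27−15.82) = 0.05141 hr
W₂ = 1/(μ₂−λ) = 1/(54.17−15.82) = 0.02608 hr
W_total = W₁ + W₂ = 0.05141 + 0.02608 = 0.07749 hr

Final: 0.07749 hr


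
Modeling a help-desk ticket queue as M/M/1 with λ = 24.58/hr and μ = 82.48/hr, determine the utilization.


ρ = λ/μ = 24.58/82.48 = 0.2980

Final: 0.2980


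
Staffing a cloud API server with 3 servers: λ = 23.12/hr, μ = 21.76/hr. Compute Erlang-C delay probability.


a = λ/μ = 1.0625; ρ = a/3 = 0.3542
P₀ = 0.340542 (from M/M/c formula)
C(c,a) = [a^c/(c!(1−ρ))]·P₀ = [1.19946/(6·0.6458)]·0.340542
= 0.30954·0.340542 = 0.105411

Final: 0.105411


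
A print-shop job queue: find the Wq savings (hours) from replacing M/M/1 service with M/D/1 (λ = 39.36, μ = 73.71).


ρ = 39.36/73.71 = 0.5340
Wq(M/M/1) = ρ/(μ−λ) = 0.5340/34.35 = 0.01555 hr
Wq(M/D/1) = ρ/(2(μ−λ)) = 0.007773 hr
Savings = 0.01555 − 0.007773 = 0.007773 hr

Final: 0.007773 hr


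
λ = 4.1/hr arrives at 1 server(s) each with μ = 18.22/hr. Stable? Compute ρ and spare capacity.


Total capacity cμ = 1·18.22 = 18.22/hr
ρ = λ/(cμ) = 4.1/18.22 = 0.2250
Stable ⇔ ρ < 1: YES
Spare capacity = cμ − λ = 18.22 − 4.1 = 14.12/hr

Final: ρ = 0.2250; stable; margin = 14.12/hr


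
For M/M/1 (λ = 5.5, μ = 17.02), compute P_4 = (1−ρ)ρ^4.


ρ = 5.5/17.02 = 0.3231
P_n = (1−ρ)·ρ^n = (1 − 0.3231)·0.3231^4 = 0.6769·0.010905 = 0.007381

Final: 0.007381


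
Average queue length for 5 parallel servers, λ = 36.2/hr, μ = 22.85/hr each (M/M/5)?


a = λ/μ = 1.5842; ρ = a/5 = 0.3168
P₀ = 0.204664
Lq = P₀·a^c·ρ / (c!·(1−ρ)²) = 0.204664·9.97957·0.3168/(120·0.46670)
= 0.01156

Final: 0.01156


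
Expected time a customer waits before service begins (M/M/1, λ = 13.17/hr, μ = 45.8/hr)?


ρ = 13.17/45.8 = 0.2876
Wq = ρ/(μ−λ) = 0.2876/(45.8 − 13.17) = 0.2876/32.63 = 0.008813 hr

Final: 0.008813 hr


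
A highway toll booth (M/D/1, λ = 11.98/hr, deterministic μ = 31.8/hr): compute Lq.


ρ = 11.98/31.8 = 0.3767
M/D/1: Lq = ρ²/(2(1−ρ)) = 0.1419/(2·0.6233) = 0.11386

Final: 0.11386


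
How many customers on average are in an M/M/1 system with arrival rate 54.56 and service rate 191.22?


ρ = λ/μ = 54.56/191.22 = 0.2853
L = ρ/(1−ρ) = 0.2853/(1 − 0.2853) = 0.2853/0.7147 = 0.3992

Final: 0.3992


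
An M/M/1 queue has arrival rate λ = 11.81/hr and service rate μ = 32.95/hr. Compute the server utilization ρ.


ρ = λ/μ = 11.81/32.95 = 0.3584

Final: 0.3584


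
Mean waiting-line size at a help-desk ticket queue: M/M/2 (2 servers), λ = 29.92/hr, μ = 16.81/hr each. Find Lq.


a = λ/μ = 1.7799; ρ = a/2 = 0.8899
P₀ = 0.058231
Lq = P₀·a^c·ρ / (c!·(1−ρ)²) = 0.058231·3.16802·0.8899/(2·0.01211)
= 6.77748

Final: 6.77748


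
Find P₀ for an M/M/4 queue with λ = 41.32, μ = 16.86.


a = λ/μ = 41.32/16.86 = 2.4508; ρ = a/c = 0.6127
Σ_{k=0}^{3} a^k/k! (terms k=0..3) = 1.00000 + 2.45077 + 3.00314 + 2.45334 = 8.90725
Tail: a^4/(4!(1−ρ)) = 36.07538/(24·0.3873) = 3.88100
P₀ = 1/(8.90725 + 3.88100) = 1/12.78825 = 0.078197

Final: 0.078197


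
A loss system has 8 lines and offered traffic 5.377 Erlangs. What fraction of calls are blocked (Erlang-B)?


B(c,a) = (a^c/c!) / Σ_{k=0}^{c} a^k/k!
a^8/8! = 17.330048
Σ terms (k=0..8): 1.00000 + 5.37700 + 14.45606 + 25.91009 + 34.82963 + 37.45579 + 33.56663 + 25.78397 + 17.33005 = 195.709215
B = 17.330048/195.709215 = 0.088550

Final: 0.088550


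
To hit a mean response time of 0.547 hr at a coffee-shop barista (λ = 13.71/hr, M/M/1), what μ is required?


W = 1/(μ−λ) ⇒ μ − λ = 1/W = 1/0.547 = 1.8282
μ = λ + 1/W = 13.71 + 1.8282 = 15.5382 per hr

Final: 15.5382 /hr


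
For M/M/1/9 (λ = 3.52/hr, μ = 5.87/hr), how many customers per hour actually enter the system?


ρ = 0.5997; P_K = (1−ρ)ρ^9/(1−ρ^10) = 0.004038
λ_eff = λ(1 − P_K) = 3.52·(1 − 0.004038) = 3.52·0.995962 = 3.5058 /hr

Final: 3.5058 /hr


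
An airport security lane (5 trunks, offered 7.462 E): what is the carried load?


B(5,7.462) = 0.450949 (Erlang-B)
Carried load = a(1 − B) = 7.462·(1 − 0.450949) = 7.462·0.549051 = 4.0970 E

Final: 4.0970 Erlangs


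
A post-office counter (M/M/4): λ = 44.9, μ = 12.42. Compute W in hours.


a = 3.6151; ρ = 0.9038; P₀ = 0.010754
Lq = P₀·a^c·ρ/(c!(1−ρ)²) = 7.47163
Wq = Lq/λ = 7.47163/44.9 = 0.16641 hr
W = Wq + 1/μ = 0.16641 + 0.08052 = 0.24692 hr

Final: 0.24692 hr


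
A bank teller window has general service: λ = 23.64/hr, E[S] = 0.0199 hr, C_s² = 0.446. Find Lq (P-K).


ρ = λ·E[S] = 23.64·0.0199 = 0.4704
Lq = ρ²(1+C_s²)/(2(1−ρ)) = 0.2213·(1+0.446)/(2·0.5296)
= 0.2213·1.4460/1.0591 = 0.30215

Final: 0.30215


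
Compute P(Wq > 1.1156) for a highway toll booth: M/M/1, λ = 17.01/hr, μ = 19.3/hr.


ρ = 17.01/19.3 = 0.8813
P(Wq > t) = ρ·e^{−(μ−λ)t} = 0.8813·e^{−2.5547}
= 0.8813·0.077714 = 0.068493

Final: 0.068493


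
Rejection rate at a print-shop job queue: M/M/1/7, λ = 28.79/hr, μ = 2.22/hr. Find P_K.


ρ = λ/μ = 28.79/2.22 = 12.9685
P_K = (1−ρ)ρ^K/(1−ρ^(K+1)) = (-11.9685·61690861.198007)/(1 − 800035988.239022)
= -738345127.041015/-800035987.239022 = 0.922890

Final: 0.922890


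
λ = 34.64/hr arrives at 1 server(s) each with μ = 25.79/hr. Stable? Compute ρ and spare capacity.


Total capacity cμ = 1·25.79 = 25.79/hr
ρ = λ/(cμ) = 34.64/25.79 = 1.3432
Stable ⇔ ρ < 1: NO
Spare capacity = cμ − λ = 25.79 − 34.64 = -8.85/hr

Final: ρ = 1.3432; unstable; margin = -8.85/hr


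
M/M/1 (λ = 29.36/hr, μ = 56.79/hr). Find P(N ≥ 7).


ρ = 29.36/56.79 = 0.5170
P(N ≥ n) = ρ^n = 0.5170^7 = 0.009872

Final: 0.009872


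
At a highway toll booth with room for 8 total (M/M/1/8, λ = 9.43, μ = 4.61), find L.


ρ = 9.43/4.61 = 2.0456
L = ρ[1 − (K+1)ρ^K + Kρ^(K+1)] / [(1−ρ)(1−ρ^(K+1))]
Numerator: 2.0456·(1 − 9·306.539284 + 8·627.042397) = 4619.852358
Denominator: (-1.0456)·(-626.042397) = 654.560597
L = 4619.852358/654.560597 = 7.0579

Final: 7.0579


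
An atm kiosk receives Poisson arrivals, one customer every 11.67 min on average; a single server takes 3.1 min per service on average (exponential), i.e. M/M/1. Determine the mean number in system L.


λ = 60/11.67 = 5.1414 /hr
μ = 60/3.1 = 19.3548 /hr
ρ = λ/μ = 5.1414/19.3548 = 0.2656
L = ρ/(1−ρ) = 0.2656/0.7344 = 0.3617

Final: 0.3617


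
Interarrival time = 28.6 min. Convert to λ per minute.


λ = 1/(interarrival time) in consistent units.
1 minute = 1 min, so λ = 1/28.6 = 0.03497 per minute

Final: 0.03497 /min


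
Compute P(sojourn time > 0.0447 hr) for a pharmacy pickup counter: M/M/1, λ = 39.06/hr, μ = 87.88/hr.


W ~ Exponential(μ−λ) for M/M/1.
μ − λ = 87.88 − 39.06 = 48.8200
P(W > t) = e^{−(μ−λ)t} = e^{−2.1823} = 0.112787

Final: 0.112787


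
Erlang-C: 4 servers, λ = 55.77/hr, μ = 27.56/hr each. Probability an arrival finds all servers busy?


a = λ/μ = 2.0236; ρ = a/4 = 0.5059
P₀ = 0.127128 (from M/M/c formula)
C(c,a) = [a^c/(c!(1−ρ))]·P₀ = [16.76817/(24·0.4941)]·0.127128
= 1.41402·0.127128 = 0.179761

Final: 0.179761


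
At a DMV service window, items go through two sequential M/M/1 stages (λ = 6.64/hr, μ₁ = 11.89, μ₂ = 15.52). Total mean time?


Each node sees arrival rate λ = 6.64/hr (tandem ⇒ throughput preserved).
W₁ = 1/(μ₁−λ) = 1/(11.89−6.64) = 0.19048 hr
W₂ = 1/(μ₂−λ) = 1/(15.52−6.64) = 0.11261 hr
W_total = W₁ + W₂ = 0.19048 + 0.11261 = 0.30309 hr

Final: 0.30309 hr


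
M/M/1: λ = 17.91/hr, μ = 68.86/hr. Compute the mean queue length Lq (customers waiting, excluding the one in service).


ρ = 17.91/68.86 = 0.2601
Lq = ρ²/(1−ρ) = 0.06765/0.7399 = 0.09143

Final: 0.09143


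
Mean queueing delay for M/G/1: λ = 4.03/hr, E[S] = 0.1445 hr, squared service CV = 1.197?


ρ = λ·E[S] = 4.03·0.1445 = 0.5823
E[S²] = E[S]²(1+C_s²) = 0.1445²·(1+1.197) = 0.045874
Wq = λ·E[S²]/(2(1−ρ)) = 4.03·0.045874/(2·0.4177) = 0.22132 hr

Final: 0.22132 hr


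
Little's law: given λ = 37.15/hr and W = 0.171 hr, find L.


L = λW = 37.15·0.171 = 6.3527

Final: 6.3527


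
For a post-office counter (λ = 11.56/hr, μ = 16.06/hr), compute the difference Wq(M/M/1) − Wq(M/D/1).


ρ = 11.56/16.06 = 0.7198
Wq(M/M/1) = ρ/(μ−λ) = 0.7198/4.50 = 0.15996 hr
Wq(M/D/1) = ρ/(2(μ−λ)) = 0.07998 hr
Savings = 0.15996 − 0.07998 = 0.07998 hr

Final: 0.07998 hr


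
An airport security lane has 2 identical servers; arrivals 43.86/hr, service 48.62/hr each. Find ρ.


ρ = λ/(cμ) = 43.86/(2·48.62) = 43.86/97.24 = 0.4510

Final: 0.4510


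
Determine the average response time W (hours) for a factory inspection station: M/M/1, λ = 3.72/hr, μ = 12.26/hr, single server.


W = 1/(μ−λ) = 1/(12.26 − 3.72) = 1/8.54 = 0.1171 hr

Final: 0.1171 hr


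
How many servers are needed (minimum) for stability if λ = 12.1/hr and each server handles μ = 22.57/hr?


Stability requires cμ > λ ⇔ c > λ/μ.
λ/μ = 12.1/22.57 = 0.5361
Minimum integer c = ⌊0.5361⌋ + 1 = 1
Check: 1·22.57 = 22.57 > 12.1, while 0·22.57 = 0.00 ≤ 12.1

Final: 1 servers


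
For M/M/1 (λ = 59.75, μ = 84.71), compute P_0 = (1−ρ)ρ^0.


ρ = 59.75/84.71 = 0.7053
P_n = (1−ρ)·ρ^n = (1 − 0.7053)·0.7053^0 = 0.2947·1.000000 = 0.294652

Final: 0.294652


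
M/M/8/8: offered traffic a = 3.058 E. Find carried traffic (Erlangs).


B(8,3.058) = 0.008949 (Erlang-B)
Carried load = a(1 − B) = 3.058·(1 − 0.008949) = 3.058·0.991051 = 3.0306 E

Final: 3.0306 Erlangs


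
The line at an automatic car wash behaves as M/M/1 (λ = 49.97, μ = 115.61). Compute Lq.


ρ = 49.97/115.61 = 0.4322
Lq = ρ²/(1−ρ) = 0.1868/0.5678 = 0.3290

Final: 0.3290


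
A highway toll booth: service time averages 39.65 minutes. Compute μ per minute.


μ = 1/(service time) in consistent units.
1 minute = 1 min, so μ = 1/39.65 = 0.02522 per minute

Final: 0.02522 /min


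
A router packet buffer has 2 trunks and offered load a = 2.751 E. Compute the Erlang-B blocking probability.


B(c,a) = (a^c/c!) / Σ_{k=0}^{c} a^k/k!
a^2/2! = 3.784000
Σ terms (k=0..2): 1.00000 + 2.75100 + 3.78400 = 7.535000
B = 3.784000/7.535000 = 0.502190

Final: 0.502190


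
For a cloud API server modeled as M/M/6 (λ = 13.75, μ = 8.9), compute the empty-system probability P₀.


a = λ/μ = 13.75/8.9 = 1.5449; ρ = a/c = 0.2575
Σ_{k=0}^{5} a^k/k! (terms k=0..5) = 1.00000 + 1.54494 + 1.19343 + 0.61459 + 0.23738 + 0.07335 = 4.66369
Tail: a^6/(6!(1−ρ)) = 13.59803/(720·0.7425) = 0.02544
P₀ = 1/(4.66369 + 0.02544) = 1/4.68912 = 0.213260

Final: 0.213260


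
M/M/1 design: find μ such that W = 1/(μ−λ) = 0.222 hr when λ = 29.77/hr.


W = 1/(μ−λ) ⇒ μ − λ = 1/W = 1/0.222 = 4.5045
μ = λ + 1/W = 29.77 + 4.5045 = 34.2745 per hr

Final: 34.2745 /hr


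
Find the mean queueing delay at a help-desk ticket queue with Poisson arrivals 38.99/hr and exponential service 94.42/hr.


ρ = 38.99/94.42 = 0.4129
Wq = ρ/(μ−λ) = 0.4129/(94.42 − 38.99) = 0.4129/55.43 = 0.007450 hr

Final: 0.007450 hr


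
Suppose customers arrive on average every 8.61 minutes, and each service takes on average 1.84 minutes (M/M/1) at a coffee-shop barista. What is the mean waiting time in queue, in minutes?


λ = 60/8.61 = 6.9686 /hr
μ = 60/1.84 = 32.6087 /hr
ρ = λ/μ = 6.9686/32.6087 = 0.2137
Wq = ρ/(μ−λ) = 0.2137/(32.6087−6.9686) = 0.008335 hr
In minutes: 0.008335·60 = 0.5001 min

Final: 0.5001 min


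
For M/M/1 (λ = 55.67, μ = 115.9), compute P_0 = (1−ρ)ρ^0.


ρ = 55.67/115.9 = 0.4803
P_n = (1−ρ)·ρ^n = (1 − 0.4803)·0.4803^0 = 0.5197·1.000000 = 0.519672

Final: 0.519672


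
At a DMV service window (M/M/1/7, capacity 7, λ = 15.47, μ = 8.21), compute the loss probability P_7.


ρ = λ/μ = 15.47/8.21 = 1.8843
P_K = (1−ρ)ρ^K/(1−ρ^(K+1)) = (-0.8843·84.339320)/(1 − 158.919523)
= -74.580203/-157.919523 = 0.472267

Final: 0.472267


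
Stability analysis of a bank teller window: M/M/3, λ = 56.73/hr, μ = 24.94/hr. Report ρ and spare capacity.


Total capacity cμ = 3·24.94 = 74.82/hr
ρ = λ/(cμ) = 56.73/74.82 = 0.7582
Stable ⇔ ρ < 1: YES
Spare capacity = cμ − λ = 74.82 − 56.73 = 18.09/hr

Final: ρ = 0.7582; stable; margin = 18.09/hr


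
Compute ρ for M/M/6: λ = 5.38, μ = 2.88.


ρ = λ/(cμ) = 5.38/(6·2.88) = 5.38/17.28 = 0.3113

Final: 0.3113


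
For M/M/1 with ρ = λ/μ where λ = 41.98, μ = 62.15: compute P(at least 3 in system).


ρ = 41.98/62.15 = 0.6755
P(N ≥ n) = ρ^n = 0.6755^3 = 0.308180

Final: 0.308180


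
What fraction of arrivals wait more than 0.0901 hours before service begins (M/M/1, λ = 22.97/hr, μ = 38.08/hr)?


ρ = 22.97/38.08 = 0.6032
P(Wq > t) = ρ·e^{−(μ−λ)t} = 0.6032·e^{−1.3614}
= 0.6032·0.256299 = 0.154600

Final: 0.154600


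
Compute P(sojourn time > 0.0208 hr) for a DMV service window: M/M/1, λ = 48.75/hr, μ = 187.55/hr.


W ~ Exponential(μ−λ) for M/M/1.
μ − λ = 187.55 − 48.75 = 138.8000
P(W > t) = e^{−(μ−λ)t} = e^{−2.8870} = 0.055741

Final: 0.055741


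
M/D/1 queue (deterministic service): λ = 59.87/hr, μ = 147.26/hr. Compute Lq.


ρ = 59.87/147.26 = 0.4066
M/D/1: Lq = ρ²/(2(1−ρ)) = 0.1653/(2·0.5934) = 0.13927

Final: 0.13927


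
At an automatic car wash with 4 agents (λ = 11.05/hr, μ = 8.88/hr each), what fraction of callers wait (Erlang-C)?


a = λ/μ = 1.2444; ρ = a/4 = 0.3111
P₀ = 0.286964 (from M/M/c formula)
C(c,a) = [a^c/(c!(1−ρ))]·P₀ = [2.39771/(24·0.6889)]·0.286964
= 0.14502·0.286964 = 0.041615

Final: 0.041615


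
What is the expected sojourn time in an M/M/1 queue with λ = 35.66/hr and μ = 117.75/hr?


W = 1/(μ−λ) = 1/(117.75 − 35.66) = 1/82.09 = 0.01218 hr

Final: 0.01218 hr


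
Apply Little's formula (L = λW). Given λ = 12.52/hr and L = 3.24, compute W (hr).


W = L/λ = 3.24/12.52 = 0.2588 hr

Final: 0.2588 hr


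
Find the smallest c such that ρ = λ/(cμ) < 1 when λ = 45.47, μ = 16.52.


Stability requires cμ > λ ⇔ c > λ/μ.
λ/μ = 45.47/16.52 = 2.7524
Minimum integer c = ⌊2.7524⌋ + 1 = 3
Check: 3·16.52 = 49.56 > 45.47, while 2·16.52 = 33.04 ≤ 45.47

Final: 3 servers


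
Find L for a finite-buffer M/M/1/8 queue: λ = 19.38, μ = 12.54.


ρ = 19.38/12.54 = 1.5455
L = ρ[1 − (K+1)ρ^K + Kρ^(K+1)] / [(1−ρ)(1−ρ^(K+1))]
Numerator: 1.5455·(1 − 9·32.542423 + 8·50.292836) = 170.712267
Denominator: (-0.5455)·(-49.292836) = 26.887001
L = 170.712267/26.887001 = 6.3492

Final: 6.3492


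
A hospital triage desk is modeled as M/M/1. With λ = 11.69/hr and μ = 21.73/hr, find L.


ρ = λ/μ = 11.69/21.73 = 0.5380
L = ρ/(1−ρ) = 0.5380/(1 − 0.5380) = 0.5380/0.4620 = 1.1643

Final: 1.1643


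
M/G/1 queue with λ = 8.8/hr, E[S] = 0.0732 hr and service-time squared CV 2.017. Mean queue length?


ρ = λ·E[S] = 8.8·0.0732 = 0.6442
Lq = ρ²(1+C_s²)/(2(1−ρ)) = 0.4149·(1+2.017)/(2·0.3558)
= 0.4149·3.0170/0.7117 = 1.75905

Final: 1.75905


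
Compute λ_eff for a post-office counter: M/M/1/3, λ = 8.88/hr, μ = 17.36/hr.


ρ = 0.5115; P_K = (1−ρ)ρ^3/(1−ρ^4) = 0.070184
λ_eff = λ(1 − P_K) = 8.88·(1 − 0.070184) = 8.88·0.929816 = 8.2568 /hr

Final: 8.2568 /hr


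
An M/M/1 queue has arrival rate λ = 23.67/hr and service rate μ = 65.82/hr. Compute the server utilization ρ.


ρ = λ/μ = 23.67/65.82 = 0.3596

Final: 0.3596


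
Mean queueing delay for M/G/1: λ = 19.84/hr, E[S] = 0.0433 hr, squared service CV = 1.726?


ρ = λ·E[S] = 19.84·0.0433 = 0.8591
E[S²] = E[S]²(1+C_s²) = 0.0433²·(1+1.726) = 0.005111
Wq = λ·E[S²]/(2(1−ρ)) = 19.84·0.005111/(2·0.1409) = 0.35976 hr

Final: 0.35976 hr


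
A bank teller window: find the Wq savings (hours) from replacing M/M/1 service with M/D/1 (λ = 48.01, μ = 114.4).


ρ = 48.01/114.4 = 0.4197
Wq(M/M/1) = ρ/(μ−λ) = 0.4197/66.39 = 0.006321 hr
Wq(M/D/1) = ρ/(2(μ−λ)) = 0.003161 hr
Savings = 0.006321 − 0.003161 = 0.003161 hr

Final: 0.003161 hr


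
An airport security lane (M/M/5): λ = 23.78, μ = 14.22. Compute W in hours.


a = 1.6723; ρ = 0.3345; P₀ = 0.187278
Lq = P₀·a^c·ρ/(c!(1−ρ)²) = 0.01541
Wq = Lq/λ = 0.01541/23.78 = 0.0006481 hr
W = Wq + 1/μ = 0.0006481 + 0.07032 = 0.07097 hr

Final: 0.07097 hr


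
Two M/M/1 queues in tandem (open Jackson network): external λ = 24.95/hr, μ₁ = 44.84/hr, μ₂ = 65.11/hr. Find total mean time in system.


Each node sees arrival rate λ = 24.95/hr (tandem ⇒ throughput preserved).
W₁ = 1/(μ₁−λ) = 1/(44.84−24.95) = 0.05028 hr
W₂ = 1/(μ₂−λ) = 1/(65.11−24.95) = 0.02490 hr
W_total = W₁ + W₂ = 0.05028 + 0.02490 = 0.07518 hr

Final: 0.07518 hr


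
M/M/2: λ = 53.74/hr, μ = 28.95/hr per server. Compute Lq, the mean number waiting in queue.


a = λ/μ = 1.8563; ρ = a/2 = 0.9282
P₀ = 0.037263
Lq = P₀·a^c·ρ / (c!·(1−ρ)²) = 0.037263·3.44586·0.9282/(2·0.005162)
= 11.54333

Final: 11.54333


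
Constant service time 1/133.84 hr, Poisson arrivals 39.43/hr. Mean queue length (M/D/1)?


ρ = 39.43/133.84 = 0.2946
M/D/1: Lq = ρ²/(2(1−ρ)) = 0.08679/(2·0.7054) = 0.06152

Final: 0.06152


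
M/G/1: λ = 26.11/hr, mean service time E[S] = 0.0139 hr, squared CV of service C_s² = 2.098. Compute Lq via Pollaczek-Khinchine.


ρ = λ·E[S] = 26.11·0.0139 = 0.3629
Lq = ρ²(1+C_s²)/(2(1−ρ)) = 0.1317·(1+2.098)/(2·0.6371)
= 0.1317·3.0980/1.2741 = 0.32026

Final: 0.32026


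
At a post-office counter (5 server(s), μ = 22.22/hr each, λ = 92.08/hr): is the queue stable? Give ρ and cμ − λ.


Total capacity cμ = 5·22.22 = 111.10/hr
ρ = λ/(cμ) = 92.08/111.10 = 0.8288
Stable ⇔ ρ < 1: YES
Spare capacity = cμ − λ = 111.10 − 92.08 = 19.02/hr

Final: ρ = 0.8288; stable; margin = 19.02/hr


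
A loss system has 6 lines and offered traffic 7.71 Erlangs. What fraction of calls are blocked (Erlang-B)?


B(c,a) = (a^c/c!) / Σ_{k=0}^{c} a^k/k!
a^6/6! = 291.738518
Σ terms (k=0..6): 1.00000 + 7.71000 + 29.72205 + 76.38567 + 147.23338 + 227.03387 + 291.73852 = 780.823478
B = 291.738518/780.823478 = 0.373629

Final: 0.373629


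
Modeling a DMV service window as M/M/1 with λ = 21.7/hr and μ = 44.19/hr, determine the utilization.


ρ = λ/μ = 21.7/44.19 = 0.4911

Final: 0.4911


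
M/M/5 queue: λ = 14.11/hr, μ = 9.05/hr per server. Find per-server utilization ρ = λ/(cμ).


ρ = λ/(cμ) = 14.11/(5·9.05) = 14.11/45.25 = 0.3118

Final: 0.3118


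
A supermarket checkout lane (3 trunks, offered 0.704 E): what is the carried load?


B(3,0.704) = 0.028932 (Erlang-B)
Carried load = a(1 − B) = 0.704·(1 − 0.028932) = 0.704·0.971068 = 0.6836 E

Final: 0.6836 Erlangs


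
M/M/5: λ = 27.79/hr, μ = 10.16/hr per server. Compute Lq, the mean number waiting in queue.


a = λ/μ = 2.7352; ρ = a/5 = 0.5470
P₀ = 0.062362
Lq = P₀·a^c·ρ / (c!·(1−ρ)²) = 0.062362·153.09965·0.5470/(120·0.20517)
= 0.21214

Final: 0.21214


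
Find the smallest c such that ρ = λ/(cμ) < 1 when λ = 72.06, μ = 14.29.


Stability requires cμ > λ ⇔ c > λ/μ.
λ/μ = 72.06/14.29 = 5.0427
Minimum integer c = ⌊5.0427⌋ + 1 = 6
Check: 6·14.29 = 85.74 > 72.06, while 5·14.29 = 71.45 ≤ 72.06

Final: 6 servers


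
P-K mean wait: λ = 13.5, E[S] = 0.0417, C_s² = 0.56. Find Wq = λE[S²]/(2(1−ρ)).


ρ = λ·E[S] = 13.5·0.0417 = 0.5630
E[S²] = E[S]²(1+C_s²) = 0.0417²·(1+0.56) = 0.002713
Wq = λ·E[S²]/(2(1−ρ)) = 13.5·0.002713/(2·0.4370) = 0.04190 hr

Final: 0.04190 hr


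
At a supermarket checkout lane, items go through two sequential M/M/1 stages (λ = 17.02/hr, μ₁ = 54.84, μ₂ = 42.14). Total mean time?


Each node sees arrival rate λ = 17.02/hr (tandem ⇒ throughput preserved).
W₁ = 1/(μ₁−λ) = 1/(54.84−17.02) = 0.02644 hr
W₂ = 1/(μ₂−λ) = 1/(42.14−17.02) = 0.03981 hr
W_total = W₁ + W₂ = 0.02644 + 0.03981 = 0.06625 hr

Final: 0.06625 hr


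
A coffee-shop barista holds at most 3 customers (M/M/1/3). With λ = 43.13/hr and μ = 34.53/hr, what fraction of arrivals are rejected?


ρ = λ/μ = 43.13/34.53 = 1.2491
P_K = (1−ρ)ρ^K/(1−ρ^(K+1)) = (-0.2491·1.948716)/(1 − 2.434061)
= -0.485345/-1.434061 = 0.338441

Final: 0.338441


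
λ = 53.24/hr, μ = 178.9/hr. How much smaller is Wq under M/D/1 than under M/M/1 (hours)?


ρ = 53.24/178.9 = 0.2976
Wq(M/M/1) = ρ/(μ−λ) = 0.2976/125.66 = 0.002368 hr
Wq(M/D/1) = ρ/(2(μ−λ)) = 0.001184 hr
Savings = 0.002368 − 0.001184 = 0.001184 hr

Final: 0.001184 hr


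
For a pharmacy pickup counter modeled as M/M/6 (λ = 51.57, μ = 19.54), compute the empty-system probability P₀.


a = λ/μ = 51.57/19.54 = 2.6392; ρ = a/c = 0.4399
Σ_{k=0}^{5} a^k/k! (terms k=0..5) = 1.00000 + 2.63920 + 3.48269 + 3.06384 + 2.02152 + 1.06704 = 13.27430
Tail: a^6/(6!(1−ρ)) = 337.93676/(720·0.5601) = 0.83794
P₀ = 1/(13.27430 + 0.83794) = 1/14.11224 = 0.070860

Final: 0.070860


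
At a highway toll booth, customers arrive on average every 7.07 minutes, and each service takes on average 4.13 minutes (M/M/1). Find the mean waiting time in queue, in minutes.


λ = 60/7.07 = 8.4866 /hr
μ = 60/4.13 = 14.5278 /hr
ρ = λ/μ = 8.4866/14.5278 = 0.5842
Wq = ρ/(μ−λ) = 0.5842/(14.5278−8.4866) = 0.09669 hr
In minutes: 0.09669·60 = 5.802 min

Final: 5.802 min


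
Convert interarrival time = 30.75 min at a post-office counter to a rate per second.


λ = 1/(interarrival time) in consistent units.
1 second = 0.0166667 min, so λ = 0.0166667/30.75 = 0.0005420 per second

Final: 0.0005420 /sec


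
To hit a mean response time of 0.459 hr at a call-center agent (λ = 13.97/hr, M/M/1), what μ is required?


W = 1/(μ−λ) ⇒ μ − λ = 1/W = 1/0.459 = 2.1786
μ = λ + 1/W = 13.97 + 2.1786 = 16.1486 per hr

Final: 16.1486 /hr


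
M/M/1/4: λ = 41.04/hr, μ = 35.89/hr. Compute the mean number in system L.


ρ = 41.04/35.89 = 1.1435
L = ρ[1 − (K+1)ρ^K + Kρ^(K+1)] / [(1−ρ)(1−ρ^(K+1))]
Numerator: 1.1435·(1 − 5·1.709762 + 4·1.955102) = 0.310574
Denominator: (-0.1435)·(-0.955102) = 0.137051
L = 0.310574/0.137051 = 2.2661

Final: 2.2661


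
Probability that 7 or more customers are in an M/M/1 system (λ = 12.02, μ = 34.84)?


ρ = 12.02/34.84 = 0.3450
P(N ≥ n) = ρ^n = 0.3450^7 = 0.0005818

Final: 0.0005818


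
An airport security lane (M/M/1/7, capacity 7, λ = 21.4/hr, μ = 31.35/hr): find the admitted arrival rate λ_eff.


ρ = 0.6826; P_K = (1−ρ)ρ^7/(1−ρ^8) = 0.023003
λ_eff = λ(1 − P_K) = 21.4·(1 − 0.023003) = 21.4·0.976997 = 20.9077 /hr

Final: 20.9077 /hr


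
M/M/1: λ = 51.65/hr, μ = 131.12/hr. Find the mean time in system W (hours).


W = 1/(μ−λ) = 1/(131.12 − 51.65) = 1/79.47 = 0.01258 hr

Final: 0.01258 hr


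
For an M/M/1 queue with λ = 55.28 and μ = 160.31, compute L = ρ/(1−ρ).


ρ = λ/μ = 55.28/160.31 = 0.3448
L = ρ/(1−ρ) = 0.3448/(1 − 0.3448) = 0.3448/0.6552 = 0.5263

Final: 0.5263


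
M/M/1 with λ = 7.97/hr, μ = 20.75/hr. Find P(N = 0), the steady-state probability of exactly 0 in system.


ρ = 7.97/20.75 = 0.3841
P_n = (1−ρ)·ρ^n = (1 − 0.3841)·0.3841^0 = 0.6159·1.000000 = 0.615904

Final: 0.615904


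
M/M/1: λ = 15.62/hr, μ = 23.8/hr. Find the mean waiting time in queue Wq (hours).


ρ = 15.62/23.8 = 0.6563
Wq = ρ/(μ−λ) = 0.6563/(23.8 − 15.62) = 0.6563/8.18 = 0.08023 hr

Final: 0.08023 hr


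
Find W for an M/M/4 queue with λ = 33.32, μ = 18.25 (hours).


a = 1.8258; ρ = 0.4564; P₀ = 0.157270
Lq = P₀·a^c·ρ/(c!(1−ρ)²) = 0.11248
Wq = Lq/λ = 0.11248/33.32 = 0.003376 hr
W = Wq + 1/μ = 0.003376 + 0.05479 = 0.05817 hr

Final: 0.05817 hr


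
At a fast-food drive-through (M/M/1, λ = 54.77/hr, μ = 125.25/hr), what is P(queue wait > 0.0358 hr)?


ρ = 54.77/125.25 = 0.4373
P(Wq > t) = ρ·e^{−(μ−λ)t} = 0.4373·e^{−2.5232}
= 0.4373·0.080204 = 0.035072

Final: 0.035072


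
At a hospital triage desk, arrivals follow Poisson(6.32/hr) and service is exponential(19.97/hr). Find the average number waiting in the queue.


ρ = 6.32/19.97 = 0.3165
Lq = ρ²/(1−ρ) = 0.1002/0.6835 = 0.1465

Final: 0.1465


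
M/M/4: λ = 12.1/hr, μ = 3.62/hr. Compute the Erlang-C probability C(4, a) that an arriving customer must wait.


a = λ/μ = 3.3425; ρ = a/4 = 0.8356
P₀ = 0.020922 (from M/M/c formula)
C(c,a) = [a^c/(c!(1−ρ))]·P₀ = [124.82662/(24·0.1644)]·0.020922
= 31.64372·0.020922 = 0.662048

Final: 0.662048


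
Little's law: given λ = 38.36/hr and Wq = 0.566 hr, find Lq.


Lq = λWq = 38.36·0.566 = 21.7118

Final: 21.7118


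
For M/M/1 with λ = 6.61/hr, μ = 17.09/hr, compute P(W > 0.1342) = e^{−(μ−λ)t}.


W ~ Exponential(μ−λ) for M/M/1.
μ − λ = 17.09 − 6.61 = 10.4800
P(W > t) = e^{−(μ−λ)t} = e^{−1.4064} = 0.245020

Final: 0.245020


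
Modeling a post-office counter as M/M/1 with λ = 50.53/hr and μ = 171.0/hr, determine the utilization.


ρ = λ/μ = 50.53/171.0 = 0.2955

Final: 0.2955


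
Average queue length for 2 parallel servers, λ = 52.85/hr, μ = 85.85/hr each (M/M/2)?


a = λ/μ = 0.6156; ρ = a/2 = 0.3078
P₀ = 0.529281
Lq = P₀·a^c·ρ / (c!·(1−ρ)²) = 0.529281·0.37897·0.3078/(2·0.47913)
= 0.06443

Final: 0.06443


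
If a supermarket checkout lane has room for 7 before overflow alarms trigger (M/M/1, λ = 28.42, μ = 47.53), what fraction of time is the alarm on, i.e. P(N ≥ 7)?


ρ = 28.42/47.53 = 0.5979
P(N ≥ n) = ρ^n = 0.5979^7 = 0.027327

Final: 0.027327


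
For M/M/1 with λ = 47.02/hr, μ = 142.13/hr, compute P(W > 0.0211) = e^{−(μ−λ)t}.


W ~ Exponential(μ−λ) for M/M/1.
μ − λ = 142.13 − 47.02 = 95.1100
P(W > t) = e^{−(μ−λ)t} = e^{−2.0068} = 0.134415

Final: 0.134415


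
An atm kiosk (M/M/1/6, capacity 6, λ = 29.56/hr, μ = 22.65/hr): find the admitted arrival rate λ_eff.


ρ = 1.3051; P_K = (1−ρ)ρ^6/(1−ρ^7) = 0.276666
λ_eff = λ(1 − P_K) = 29.56·(1 − 0.276666) = 29.56·0.723334 = 21.3817 /hr

Final: 21.3817 /hr
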